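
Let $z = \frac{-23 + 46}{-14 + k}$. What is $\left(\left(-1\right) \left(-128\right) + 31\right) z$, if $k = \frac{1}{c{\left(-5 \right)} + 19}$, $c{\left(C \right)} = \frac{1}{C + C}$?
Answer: $- \frac{691173}{2636} \approx -262.21$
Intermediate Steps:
$c{\left(C \right)} = \frac{1}{2 C}$
$k = \frac{10}{189}$ ($k = \frac{1}{\frac{1}{2 \left(-5\right)} + 19} = \frac{1}{\frac{1}{2} \left(- \frac{1}{5}\right) + 19} = \frac{1}{- \frac{1}{10} + 19} = \frac{1}{\frac{189}{10}} = \frac{10}{189} \approx 0.05291$)
$z = - \frac{4347}{2636}$ ($z = \frac{-23 + 46}{-14 + \frac{10}{189}} = \frac{23}{- \frac{2636}{189}} = 23 \left(- \frac{189}{2636}\right) = - \frac{4347}{2636} \approx -1.6491$)
$\left(\left(-1\right) \left(-128\right) + 31\right) z = \left(\left(-1\right) \left(-128\right) + 31\right) \left(- \frac{4347}{2636}\right) = \left(128 + 31\right) \left(- \frac{4347}{2636}\right) = 159 \left(- \frac{4347}{2636}\right) = - \frac{691173}{2636}$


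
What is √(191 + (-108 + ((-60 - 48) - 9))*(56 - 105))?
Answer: 4*√701 ≈ 105.91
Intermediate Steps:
√(191 + (-108 + ((-60 - 48) - 9))*(56 - 105)) = √(191 + (-108 + (-108 - 9))*(-49)) = √(191 + (-108 - 117)*(-49)) = √(191 - 225*(-49)) = √(191 + 11025) = √11216 = 4*√701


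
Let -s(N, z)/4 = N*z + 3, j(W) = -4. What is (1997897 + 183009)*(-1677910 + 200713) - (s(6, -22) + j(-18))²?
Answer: -3221628062626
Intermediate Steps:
s(N, z) = -12 - 4*N*z (s(N, z) = -4*(N*z + 3) = -4*(3 + N*z) = -12 - 4*N*z)
(1997897 + 183009)*(-1677910 + 200713) - (s(6, -22) + j(-18))² = (1997897 + 183009)*(-1677910 + 200713) - ((-12 - 4*6*(-22)) - 4)² = 2180906*(-1477197) - ((-12 + 528) - 4)² = -3221627800482 - (516 - 4)² = -3221627800482 - 1*512² = -3221627800482 - 1*262144 = -3221627800482 - 262144 = -3221628062626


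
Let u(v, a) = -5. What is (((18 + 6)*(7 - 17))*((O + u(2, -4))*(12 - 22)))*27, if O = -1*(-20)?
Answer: 972000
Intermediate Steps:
O = 20
(((18 + 6)*(7 - 17))*((O + u(2, -4))*(12 - 22)))*27 = (((18 + 6)*(7 - 17))*((20 - 5)*(12 - 22)))*27 = ((24*(-10))*(15*(-10)))*27 = -240*(-150)*27 = 36000*27 = 972000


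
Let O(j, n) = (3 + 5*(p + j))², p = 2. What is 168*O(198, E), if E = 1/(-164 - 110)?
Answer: 169009512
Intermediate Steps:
E = -1/274 (E = 1/(-274) = -1/274 ≈ -0.0036496)
O(j, n) = (13 + 5*j)² (O(j, n) = (3 + 5*(2 + j))² = (3 + (10 + 5*j))² = (13 + 5*j)²)
168*O(198, E) = 168*(13 + 5*198)² = 168*(13 + 990)² = 168*1003² = 168*1006009 = 169009512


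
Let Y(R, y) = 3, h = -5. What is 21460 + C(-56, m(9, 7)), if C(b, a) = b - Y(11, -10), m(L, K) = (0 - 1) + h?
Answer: 21401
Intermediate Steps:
m(L, K) = -6 (m(L, K) = (0 - 1) - 5 = -1 - 5 = -6)
C(b, a) = -3 + b (C(b, a) = b - 1*3 = b - 3 = -3 + b)
21460 + C(-56, m(9, 7)) = 21460 + (-3 - 56) = 21460 - 59 = 21401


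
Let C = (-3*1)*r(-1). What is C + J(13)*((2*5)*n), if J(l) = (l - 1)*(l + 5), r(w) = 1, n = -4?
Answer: -8643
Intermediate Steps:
J(l) = (-1 + l)*(5 + l)
C = -3 (C = -3*1*1 = -3*1 = -3)
C + J(13)*((2*5)*n) = -3 + (-5 + 13**2 + 4*13)*((2*5)*(-4)) = -3 + (-5 + 169 + 52)*(10*(-4)) = -3 + 216*(-40) = -3 - 8640 = -8643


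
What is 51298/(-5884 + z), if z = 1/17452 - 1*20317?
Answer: -895252696/457259851 ≈ -1.9579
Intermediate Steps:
z = -354572283/17452 (z = 1/17452 - 20317 = -354572283/17452 ≈ -20317.)
51298/(-5884 + z) = 51298/(-5884 - 354572283/17452) = 51298/(-457259851/17452) = 51298*(-17452/457259851) = -895252696/457259851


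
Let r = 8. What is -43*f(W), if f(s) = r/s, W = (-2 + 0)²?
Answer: -86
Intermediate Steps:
W = 4 (W = (-2)² = 4)
f(s) = 8/s
-43*f(W) = -344/4 = -43*2 = -86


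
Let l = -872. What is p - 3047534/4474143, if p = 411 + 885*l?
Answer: -3450949810721/4474143 ≈ -7.7131e+5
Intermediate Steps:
p = -771309 (p = 411 + 885*(-872) = 411 - 771720 = -771309)
p - 3047534/4474143 = -771309 - 3047534/4474143 = -3450949810721/4474143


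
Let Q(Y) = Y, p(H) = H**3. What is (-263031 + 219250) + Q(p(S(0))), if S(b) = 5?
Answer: -43656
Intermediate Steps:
(-263031 + 219250) + Q(p(S(0))) = (-263031 + 219250) + 5**3 = -43781 + 125 = -43656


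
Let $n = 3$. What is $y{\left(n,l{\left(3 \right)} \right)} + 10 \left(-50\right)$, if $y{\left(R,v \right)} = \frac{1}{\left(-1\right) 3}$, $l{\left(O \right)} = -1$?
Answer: $- \frac{1501}{3} \approx -500.33$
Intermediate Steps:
$y{\left(R,v \right)} = - \frac{1}{3}$ ($y{\left(R,v \right)} = \frac{1}{-3} = - \frac{1}{3}$)
$y{\left(n,l{\left(3 \right)} \right)} + 10 \left(-50\right) = - \frac{1}{3} + 10 \left(-50\right) = - \frac{1}{3} - 500 = - \frac{1501}{3}$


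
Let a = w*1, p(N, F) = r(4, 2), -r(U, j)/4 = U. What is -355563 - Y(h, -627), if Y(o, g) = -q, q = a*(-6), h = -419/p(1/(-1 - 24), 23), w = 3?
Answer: -355581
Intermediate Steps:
r(U, j) = -4*U
p(N, F) = -16 (p(N, F) = -4*4 = -16)
a = 3 (a = 3*1 = 3)
h = 419/16 (h = -419/(-16) = -419*(-1/16) = 419/16 ≈ 26.188)
q = -18 (q = 3*(-6) = -18)
Y(o, g) = 18 (Y(o, g) = -1*(-18) = 18)
-355563 - Y(h, -627) = -355563 - 1*18 = -355563 - 18 = -355581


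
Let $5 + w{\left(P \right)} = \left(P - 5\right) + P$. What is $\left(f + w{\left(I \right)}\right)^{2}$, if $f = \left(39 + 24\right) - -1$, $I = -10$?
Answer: $1156$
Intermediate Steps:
$w{\left(P \right)} = -10 + 2 P$ ($w{\left(P \right)} = -5 + \left(\left(P - 5\right) + P\right) = -5 + \left(\left(-5 + P\right) + P\right) = -5 + \left(-5 + 2 P\right) = -10 + 2 P$)
$f = 64$ ($f = 63 + 1 = 64$)
$\left(f + w{\left(I \right)}\right)^{2} = \left(64 + \left(-10 + 2 \left(-10\right)\right)\right)^{2} = \left(64 - 30\right)^{2} = 34^{2} = 1156$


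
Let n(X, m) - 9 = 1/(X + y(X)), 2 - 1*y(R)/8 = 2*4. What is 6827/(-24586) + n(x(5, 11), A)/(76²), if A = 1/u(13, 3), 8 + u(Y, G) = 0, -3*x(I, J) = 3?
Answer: -3160176/11444783 ≈ -0.27612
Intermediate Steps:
y(R) = -48 (y(R) = 16 - 16*4 = 16 - 8*8 = 16 - 64 = -48)
x(I, J) = -1 (x(I, J) = -⅓*3 = -1)
u(Y, G) = -8 (u(Y, G) = -8 + 0 = -8)
A = -⅛ (A = 1/(-8) = -⅛ ≈ -0.12500)
n(X, m) = 9 + 1/(-48 + X) (n(X, m) = 9 + 1/(X - 48) = 9 + 1/(-48 + X))
6827/(-24586) + n(x(5, 11), A)/(76²) = 6827/(-24586) + ((-431 + 9*(-1))/(-48 - 1))/(76²) = 6827*(-1/24586) + ((-431 - 9)/(-49))/5776 = -6827/24586 - 1/49*(-440)*(1/5776) = -6827/24586 + (440/49)*(1/5776) = -6827/24586 + 55/35378 = -3160176/11444783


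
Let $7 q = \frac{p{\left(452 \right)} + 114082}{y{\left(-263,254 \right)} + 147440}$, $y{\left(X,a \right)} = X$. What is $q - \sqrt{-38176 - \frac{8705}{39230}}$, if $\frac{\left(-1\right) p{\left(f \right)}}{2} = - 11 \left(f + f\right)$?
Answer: $\frac{133970}{1030239} - \frac{i \sqrt{2350117377902}}{7846} \approx 0.13004 - 195.39 i$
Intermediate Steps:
$p{\left(f \right)} = 44 f$ ($p{\left(f \right)} = - 2 \left(- 11 \left(f + f\right)\right) = - 2 \left(- 11 \cdot 2 f\right) = - 2 \left(- 22 f\right) = 44 f$)
$q = \frac{133970}{1030239}$ ($q = \frac{\left(44 \cdot 452 + 114082\right) \frac{1}{-263 + 147440}}{7} = \frac{\left(19888 + 114082\right) \frac{1}{147177}}{7} = \frac{133970 \cdot \frac{1}{147177}}{7} = \frac{1}{7} \cdot \frac{133970}{147177} = \frac{133970}{1030239} \approx 0.13004$)
$q - \sqrt{-38176 - \frac{8705}{39230}} = \frac{133970}{1030239} - \sqrt{-38176 - \frac{8705}{39230}} = \frac{133970}{1030239} - \sqrt{-38176 - \frac{1741}{7846}} = \frac{133970}{1030239} - \sqrt{- \frac{299530637}{7846}} = \frac{133970}{1030239} - \frac{i \sqrt{2350117377902}}{7846}$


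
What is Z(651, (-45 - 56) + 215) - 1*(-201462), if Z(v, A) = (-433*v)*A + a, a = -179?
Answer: -31933379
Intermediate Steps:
Z(v, A) = -179 - 433*A*v (Z(v, A) = (-433*v)*A - 179 = -433*A*v - 179 = -179 - 433*A*v)
Z(651, (-45 - 56) + 215) - 1*(-201462) = (-179 - 433*((-45 - 56) + 215)*651) - 1*(-201462) = (-179 - 433*(-101 + 215)*651) + 201462 = (-179 - 433*114*651) + 201462 = (-179 - 32134662) + 201462 = -32134841 + 201462 = -31933379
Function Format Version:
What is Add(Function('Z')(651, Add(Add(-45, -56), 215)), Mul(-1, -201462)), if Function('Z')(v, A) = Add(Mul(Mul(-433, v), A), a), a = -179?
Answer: -31933379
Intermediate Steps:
Function('Z')(v, A) = Add(-179, Mul(-433, A, v)) (Function('Z')(v, A) = Add(Mul(Mul(-433, v), A), -179) = Add(Mul(-433, A, v), -179) = Add(-179, Mul(-433, A, v)))
Add(Function('Z')(651, Add(Add(-45, -56), 215)), Mul(-1, -201462)) = Add(Add(-179, Mul(-433, Add(Add(-45, -56), 215), 651)), Mul(-1, -201462)) = Add(Add(-179, Mul(-433, Add(-101, 215), 651)), 201462) = Add(Add(-179, Mul(-433, 114, 651)), 201462) = Add(Add(-179, -32134662), 201462) = Add(-32134841, 201462) = -31933379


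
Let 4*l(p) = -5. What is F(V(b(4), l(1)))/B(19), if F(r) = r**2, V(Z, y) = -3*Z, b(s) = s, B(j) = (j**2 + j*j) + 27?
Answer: 144/749 ≈ 0.19226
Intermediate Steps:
B(j) = 27 + 2*j**2 (B(j) = (j**2 + j**2) + 27 = 2*j**2 + 27 = 27 + 2*j**2)
l(p) = -5/4 (l(p) = (1/4)*(-5) = -5/4)
F(V(b(4), l(1)))/B(19) = (-3*4)**2/(27 + 2*19**2) = (-12)**2/(27 + 2*361) = 144/(27 + 722) = 144/749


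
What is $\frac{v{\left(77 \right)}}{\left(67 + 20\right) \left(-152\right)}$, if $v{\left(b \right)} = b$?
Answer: $- \frac{77}{13224} \approx -0.0058227$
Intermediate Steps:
$\frac{v{\left(77 \right)}}{\left(67 + 20\right) \left(-152\right)} = \frac{77}{\left(67 + 20\right) \left(-152\right)} = \frac{77}{87 \left(-152\right)} = \frac{77}{-13224} = 77 \left(- \frac{1}{13224}\right) = - \frac{77}{13224}$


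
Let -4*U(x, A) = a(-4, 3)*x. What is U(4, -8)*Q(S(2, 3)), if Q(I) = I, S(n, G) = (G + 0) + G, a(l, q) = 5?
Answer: -30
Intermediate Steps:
S(n, G) = 2*G (S(n, G) = G + G = 2*G)
U(x, A) = -5*x/4
U(4, -8)*Q(S(2, 3)) = (-5/4*4)*(2*3) = -5*6 = -30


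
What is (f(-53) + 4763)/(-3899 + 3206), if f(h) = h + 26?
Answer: -4736/693 ≈ -6.8341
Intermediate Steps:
f(h) = 26 + h
(f(-53) + 4763)/(-3899 + 3206) = ((26 - 53) + 4763)/(-3899 + 3206) = (-27 + 4763)/(-693) = 4736*(-1/693) = -4736/693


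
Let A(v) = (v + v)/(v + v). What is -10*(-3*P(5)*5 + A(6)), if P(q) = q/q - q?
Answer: -610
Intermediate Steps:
P(q) = 1 - q
A(v) = 1 (A(v) = (2*v)/((2*v)) = (2*v)*(1/(2*v)) = 1)
-10*(-3*P(5)*5 + A(6)) = -10*(-3*(1 - 1*5)*5 + 1) = -10*(-3*(1 - 5)*5 + 1) = -10*(-3*(-4)*5 + 1) = -10*(12*5 + 1) = -10*(60 + 1) = -10*61 = -610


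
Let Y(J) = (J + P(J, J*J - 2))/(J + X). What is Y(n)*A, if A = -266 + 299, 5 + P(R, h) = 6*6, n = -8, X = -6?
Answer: -759/14 ≈ -54.214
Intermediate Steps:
P(R, h) = 31 (P(R, h) = -5 + 6*6 = -5 + 36 = 31)
A = 33
Y(J) = (31 + J)/(-6 + J) (Y(J) = (J + 31)/(J - 6) = (31 + J)/(-6 + J))
Y(n)*A = ((31 - 8)/(-6 - 8))*33 = (23/(-14))*33 = -1/14*23*33 = -23/14*33 = -759/14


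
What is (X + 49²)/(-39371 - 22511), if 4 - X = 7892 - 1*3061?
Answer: 1213/30941 ≈ 0.039204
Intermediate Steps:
X = -4827 (X = 4 - (7892 - 1*3061) = 4 - (7892 - 3061) = 4 - 1*4831 = 4 - 4831 = -4827)
(X + 49²)/(-39371 - 22511) = (-4827 + 49²)/(-39371 - 22511) = (-4827 + 2401)/(-61882) = -2426*(-1/61882) = 1213/30941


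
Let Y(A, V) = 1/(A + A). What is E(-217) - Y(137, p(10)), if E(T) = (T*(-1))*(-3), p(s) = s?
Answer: -178375/274 ≈ -651.00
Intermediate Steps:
E(T) = 3*T (E(T) = -T*(-3) = 3*T)
Y(A, V) = 1/(2*A)
E(-217) - Y(137, p(10)) = 3*(-217) - 1/(2*137) = -651 - 1/(2*137) = -651 - 1*1/274 = -651 - 1/274 = -178375/274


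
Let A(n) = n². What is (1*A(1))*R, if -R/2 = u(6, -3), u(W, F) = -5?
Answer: 10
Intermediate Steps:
R = 10 (R = -2*(-5) = 10)
(1*A(1))*R = (1*1²)*10 = (1*1)*10 = 1*10 = 10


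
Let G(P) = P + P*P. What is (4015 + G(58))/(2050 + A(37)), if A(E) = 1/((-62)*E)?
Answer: 17060478/4702699 ≈ 3.6278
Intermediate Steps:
G(P) = P + P²
A(E) = -1/(62*E)
(4015 + G(58))/(2050 + A(37)) = (4015 + 58*(1 + 58))/(2050 - 1/62/37) = (4015 + 58*59)/(2050 - 1/62*1/37) = (4015 + 3422)/(2050 - 1/2294) = 7437/(4702699/2294) = 7437*(2294/4702699) = 17060478/4702699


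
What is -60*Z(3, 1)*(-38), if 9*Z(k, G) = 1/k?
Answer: 760/9 ≈ 84.444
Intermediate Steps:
Z(k, G) = 1/(9*k)
-60*Z(3, 1)*(-38) = -20/(3*3)*(-38) = -60*1/27*(-38) = -20/9*(-38) = 760/9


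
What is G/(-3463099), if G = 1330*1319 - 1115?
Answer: -1753155/3463099 ≈ -0.50624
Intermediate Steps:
G = 1753155 (G = 1754270 - 1115 = 1753155)
G/(-3463099) = 1753155/(-3463099) = 1753155*(-1/3463099) = -1753155/3463099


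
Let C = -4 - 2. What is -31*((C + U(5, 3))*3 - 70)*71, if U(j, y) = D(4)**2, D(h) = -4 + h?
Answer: 193688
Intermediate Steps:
U(j, y) = 0 (U(j, y) = (-4 + 4)**2 = 0**2 = 0)
C = -6
-31*((C + U(5, 3))*3 - 70)*71 = -31*((-6 + 0)*3 - 70)*71 = -31*(-6*3 - 70)*71 = -31*(-18 - 70)*71 = -(-2728)*71 = -31*(-6248) = 193688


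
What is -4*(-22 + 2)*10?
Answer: 800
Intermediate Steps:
-4*(-22 + 2)*10 = -4*(-20)*10 = 80*10 = 800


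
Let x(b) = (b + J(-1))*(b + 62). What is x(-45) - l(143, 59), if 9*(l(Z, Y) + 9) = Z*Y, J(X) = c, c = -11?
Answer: -16924/9 ≈ -1880.4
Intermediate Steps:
J(X) = -11
x(b) = (-11 + b)*(62 + b) (x(b) = (b - 11)*(b + 62) = (-11 + b)*(62 + b))
l(Z, Y) = -9 + Y*Z/9 (l(Z, Y) = -9 + (Z*Y)/9 = -9 + (Y*Z)/9 = -9 + Y*Z/9)
x(-45) - l(143, 59) = (-682 + (-45)**2 + 51*(-45)) - (-9 + (1/9)*59*143) = (-682 + 2025 - 2295) - (-9 + 8437/9) = -952 - 1*8356/9 = -952 - 8356/9 = -16924/9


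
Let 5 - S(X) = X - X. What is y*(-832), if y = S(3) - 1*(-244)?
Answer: -207168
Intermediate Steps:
S(X) = 5 (S(X) = 5 - (X - X) = 5 - 1*0 = 5 + 0 = 5)
y = 249 (y = 5 - 1*(-244) = 5 + 244 = 249)
y*(-832) = 249*(-832) = -207168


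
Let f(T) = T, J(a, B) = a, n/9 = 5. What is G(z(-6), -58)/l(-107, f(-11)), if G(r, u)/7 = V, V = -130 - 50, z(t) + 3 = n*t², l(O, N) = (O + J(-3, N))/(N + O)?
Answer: -14868/11 ≈ -1351.6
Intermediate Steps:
n = 45 (n = 9*5 = 45)
l(O, N) = (-3 + O)/(N + O) (l(O, N) = (O - 3)/(N + O) = (-3 + O)/(N + O))
z(t) = -3 + 45*t²
V = -180
G(r, u) = -1260 (G(r, u) = 7*(-180) = -1260)
G(z(-6), -58)/l(-107, f(-11)) = -1260*(-11 - 107)/(-3 - 107) = -1260/(-110/(-118)) = -1260/((-1/118*(-110))) = -1260/55/59 = -1260*59/55 = -14868/11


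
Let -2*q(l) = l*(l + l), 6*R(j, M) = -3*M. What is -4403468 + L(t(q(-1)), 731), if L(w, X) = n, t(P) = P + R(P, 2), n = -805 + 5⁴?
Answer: -4403648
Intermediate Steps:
R(j, M) = -M/2 (R(j, M) = (-3*M)/6 = -M/2)
q(l) = -l² (q(l) = -l*(l + l)/2 = -l*2*l/2 = -l²)
n = -180 (n = -805 + 625 = -180)
t(P) = -1 + P (t(P) = P - ½*2 = P - 1 = -1 + P)
L(w, X) = -180
-4403468 + L(t(q(-1)), 731) = -4403468 - 180 = -4403648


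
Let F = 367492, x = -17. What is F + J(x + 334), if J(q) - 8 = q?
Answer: 367817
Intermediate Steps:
J(q) = 8 + q
F + J(x + 334) = 367492 + (8 + (-17 + 334)) = 367492 + (8 + 317) = 367492 + 325 = 367817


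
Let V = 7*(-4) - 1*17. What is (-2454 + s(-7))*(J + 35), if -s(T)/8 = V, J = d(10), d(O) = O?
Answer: -94230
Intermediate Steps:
V = -45 (V = -28 - 17 = -45)
J = 10
s(T) = 360 (s(T) = -8*(-45) = 360)
(-2454 + s(-7))*(J + 35) = (-2454 + 360)*(10 + 35) = -2094*45 = -94230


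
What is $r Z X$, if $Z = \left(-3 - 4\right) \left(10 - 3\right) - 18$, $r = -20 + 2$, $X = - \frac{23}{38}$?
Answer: $- \frac{13869}{19} \approx -729.95$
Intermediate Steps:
$X = - \frac{23}{38}$ ($X = \left(-23\right) \frac{1}{38} = - \frac{23}{38} \approx -0.60526$)
$r = -18$
$Z = -67$ ($Z = \left(-7\right) 7 - 18 = -49 - 18 = -67$)
$r Z X = \left(-18\right) \left(-67\right) \left(- \frac{23}{38}\right) = 1206 \left(- \frac{23}{38}\right) = - \frac{13869}{19}$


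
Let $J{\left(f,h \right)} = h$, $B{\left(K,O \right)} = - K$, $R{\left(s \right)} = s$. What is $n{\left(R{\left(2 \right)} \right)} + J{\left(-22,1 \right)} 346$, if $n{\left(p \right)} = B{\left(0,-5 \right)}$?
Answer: $346$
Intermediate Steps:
$n{\left(p \right)} = 0$ ($n{\left(p \right)} = \left(-1\right) 0 = 0$)
$n{\left(R{\left(2 \right)} \right)} + J{\left(-22,1 \right)} 346 = 0 + 1 \cdot 346 = 0 + 346 = 346$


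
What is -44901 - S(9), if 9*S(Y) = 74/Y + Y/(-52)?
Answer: -189126779/4212 ≈ -44902.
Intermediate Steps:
S(Y) = -Y/468 + 74/(9*Y) (S(Y) = (74/Y + Y/(-52))/9 = (74/Y + Y*(-1/52))/9 = (74/Y - Y/52)/9 = -Y/468 + 74/(9*Y))
-44901 - S(9) = -44901 - (3848 - 1*9²)/(468*9) = -44901 - (3848 - 1*81)/(468*9) = -44901 - (3848 - 81)/(468*9) = -44901 - 3767/(468*9) = -44901 - 1*3767/4212 = -44901 - 3767/4212 = -189126779/4212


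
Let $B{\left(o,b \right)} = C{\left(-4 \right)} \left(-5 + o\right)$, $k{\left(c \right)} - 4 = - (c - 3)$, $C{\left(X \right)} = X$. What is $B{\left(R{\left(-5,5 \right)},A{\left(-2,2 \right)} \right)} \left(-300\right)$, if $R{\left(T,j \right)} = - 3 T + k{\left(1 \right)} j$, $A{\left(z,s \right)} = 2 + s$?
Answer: $48000$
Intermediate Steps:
$k{\left(c \right)} = 7 - c$ ($k{\left(c \right)} = 4 - \left(c - 3\right) = 4 - \left(-3 + c\right) = 7 - c$)
$R{\left(T,j \right)} = - 3 T + 6 j$ ($R{\left(T,j \right)} = - 3 T + \left(7 - 1\right) j = - 3 T + 6 j$)
$B{\left(o,b \right)} = 20 - 4 o$ ($B{\left(o,b \right)} = - 4 \left(-5 + o\right) = 20 - 4 o$)
$B{\left(R{\left(-5,5 \right)},A{\left(-2,2 \right)} \right)} \left(-300\right) = \left(20 - 4 \left(\left(-3\right) \left(-5\right) + 6 \cdot 5\right)\right) \left(-300\right) = \left(20 - 4 \left(15 + 30\right)\right) \left(-300\right) = \left(20 - 180\right) \left(-300\right) = \left(-160\right) \left(-300\right) = 48000$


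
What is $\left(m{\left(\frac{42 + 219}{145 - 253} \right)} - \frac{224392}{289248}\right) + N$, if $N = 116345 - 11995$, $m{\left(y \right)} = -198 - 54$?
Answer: $\frac{3763739239}{36156} \approx 1.041 \cdot 10^{5}$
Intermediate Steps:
$m{\left(y \right)} = -252$ ($m{\left(y \right)} = -198 - 54 = -252$)
$N = 104350$
$\left(m{\left(\frac{42 + 219}{145 - 253} \right)} - \frac{224392}{289248}\right) + N = \left(-252 - \frac{224392}{289248}\right) + 104350 = \left(-252 - \frac{28049}{36156}\right) + 104350 = - \frac{9139361}{36156} + 104350 = \frac{3763739239}{36156}$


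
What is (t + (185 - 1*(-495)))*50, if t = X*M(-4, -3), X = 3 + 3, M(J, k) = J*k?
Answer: 37600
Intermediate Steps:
X = 6
t = 72 (t = 6*(-4*(-3)) = 6*12 = 72)
(t + (185 - 1*(-495)))*50 = (72 + (185 - 1*(-495)))*50 = (72 + (185 + 495))*50 = (72 + 680)*50 = 752*50 = 37600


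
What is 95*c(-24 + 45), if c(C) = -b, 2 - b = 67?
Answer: 6175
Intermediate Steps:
b = -65 (b = 2 - 1*67 = 2 - 67 = -65)
c(C) = 65 (c(C) = -1*(-65) = 65)
95*c(-24 + 45) = 95*65 = 6175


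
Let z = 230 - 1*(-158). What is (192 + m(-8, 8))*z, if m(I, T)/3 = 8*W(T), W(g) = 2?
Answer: 93120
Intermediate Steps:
z = 388 (z = 230 + 158 = 388)
m(I, T) = 48 (m(I, T) = 3*(8*2) = 3*16 = 48)
(192 + m(-8, 8))*z = (192 + 48)*388 = 240*388 = 93120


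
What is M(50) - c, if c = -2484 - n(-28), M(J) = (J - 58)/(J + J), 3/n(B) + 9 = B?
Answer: 2297551/925 ≈ 2483.8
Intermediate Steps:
n(B) = 3/(-9 + B)
M(J) = (-58 + J)/(2*J) (M(J) = (-58 + J)/((2*J)) = (-58 + J)*(1/(2*J)) = (-58 + J)/(2*J))
c = -91905/37 (c = -2484 - 3/(-9 - 28) = -2484 - 3/(-37) = -2484 - 3*(-1)/37 = -2484 - 1*(-3/37) = -2484 + 3/37 = -91905/37 ≈ -2483.9)
M(50) - c = (½)*(-58 + 50)/50 - 1*(-91905/37) = (½)*(1/50)*(-8) + 91905/37 = -2/25 + 91905/37 = 2297551/925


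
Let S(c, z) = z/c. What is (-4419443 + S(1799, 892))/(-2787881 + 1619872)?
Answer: 7950577065/2101248191 ≈ 3.7837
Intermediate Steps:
(-4419443 + S(1799, 892))/(-2787881 + 1619872) = (-4419443 + 892/1799)/(-2787881 + 1619872) = (-4419443 + 892*(1/1799))/(-1168009) = (-4419443 + 892/1799)*(-1/1168009) = -7950577065/1799*(-1/1168009) = 7950577065/2101248191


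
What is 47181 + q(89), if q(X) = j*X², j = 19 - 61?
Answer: -285501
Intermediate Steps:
j = -42
q(X) = -42*X²
47181 + q(89) = 47181 - 42*89² = 47181 - 42*7921 = 47181 - 332682 = -285501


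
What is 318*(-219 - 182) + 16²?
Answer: -127262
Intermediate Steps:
318*(-219 - 182) + 16² = 318*(-401) + 256 = -127518 + 256 = -127262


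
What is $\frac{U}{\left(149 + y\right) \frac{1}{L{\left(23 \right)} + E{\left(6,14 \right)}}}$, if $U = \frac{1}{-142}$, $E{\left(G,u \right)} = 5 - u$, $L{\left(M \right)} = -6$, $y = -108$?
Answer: $\frac{15}{5822} \approx 0.0025764$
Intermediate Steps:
$U = - \frac{1}{142} \approx -0.0070423$
$\frac{U}{\left(149 + y\right) \frac{1}{L{\left(23 \right)} + E{\left(6,14 \right)}}} = - \frac{1}{142 \frac{149 - 108}{-6 + \left(5 - 14\right)}} = - \frac{1}{142 \frac{41}{-6 + \left(5 - 14\right)}} = - \frac{1}{142 \frac{41}{-6 - 9}} = - \frac{1}{142 \frac{41}{-15}} = - \frac{1}{142 \cdot 41 \left(- \frac{1}{15}\right)} = - \frac{1}{142 \left(- \frac{41}{15}\right)} = \left(- \frac{1}{142}\right) \left(- \frac{15}{41}\right) = \frac{15}{5822}$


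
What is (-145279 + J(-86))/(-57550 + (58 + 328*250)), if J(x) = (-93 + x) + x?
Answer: -36386/6127 ≈ -5.9386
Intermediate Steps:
J(x) = -93 + 2*x
(-145279 + J(-86))/(-57550 + (58 + 328*250)) = (-145279 + (-93 + 2*(-86)))/(-57550 + (58 + 328*250)) = (-145279 + (-93 - 172))/(-57550 + (58 + 82000)) = (-145279 - 265)/(-57550 + 82058) = -145544/24508 = -145544*1/24508 = -36386/6127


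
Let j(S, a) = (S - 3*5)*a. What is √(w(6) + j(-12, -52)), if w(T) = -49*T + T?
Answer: 6*√31 ≈ 33.407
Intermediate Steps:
w(T) = -48*T
j(S, a) = a*(-15 + S) (j(S, a) = (S - 15)*a = (-15 + S)*a = a*(-15 + S))
√(w(6) + j(-12, -52)) = √(-48*6 - 52*(-15 - 12)) = √(-288 - 52*(-27)) = √(-288 + 1404) = √1116 = 6*√31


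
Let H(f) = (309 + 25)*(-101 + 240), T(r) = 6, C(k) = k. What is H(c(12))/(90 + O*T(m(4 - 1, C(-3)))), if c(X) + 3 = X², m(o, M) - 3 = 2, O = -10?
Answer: 23213/15 ≈ 1547.5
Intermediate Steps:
m(o, M) = 5 (m(o, M) = 3 + 2 = 5)
c(X) = -3 + X²
H(f) = 46426 (H(f) = 334*139 = 46426)
H(c(12))/(90 + O*T(m(4 - 1, C(-3)))) = 46426/(90 - 10*6) = 46426/(90 - 60) = 46426/30 = 46426*(1/30) = 23213/15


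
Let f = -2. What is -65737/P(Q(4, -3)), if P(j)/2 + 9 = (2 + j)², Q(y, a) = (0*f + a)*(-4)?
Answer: -65737/374 ≈ -175.77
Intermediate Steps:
Q(y, a) = -4*a (Q(y, a) = (0*(-2) + a)*(-4) = (0 + a)*(-4) = a*(-4) = -4*a)
P(j) = -18 + 2*(2 + j)²
-65737/P(Q(4, -3)) = -65737/(-18 + 2*(2 - 4*(-3))²) = -65737/(-18 + 2*(2 + 12)²) = -65737/(-18 + 2*14²) = -65737/(-18 + 2*196) = -65737/(-18 + 392) = -65737/374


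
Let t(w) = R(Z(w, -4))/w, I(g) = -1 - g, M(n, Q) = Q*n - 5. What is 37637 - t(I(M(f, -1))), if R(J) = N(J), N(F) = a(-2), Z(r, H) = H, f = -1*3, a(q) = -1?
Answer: 37638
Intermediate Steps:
f = -3
N(F) = -1
M(n, Q) = -5 + Q*n
R(J) = -1
t(w) = -1/w
37637 - t(I(M(f, -1))) = 37637 - (-1)/(-1 - (-5 - 1*(-3))) = 37637 - (-1)/(-1 - (-5 + 3)) = 37637 - (-1)/(-1 - 1*(-2)) = 37637 - (-1)/(-1 + 2) = 37637 - (-1)/1 = 37637 - (-1) = 37637 - 1*(-1) = 37637 + 1 = 37638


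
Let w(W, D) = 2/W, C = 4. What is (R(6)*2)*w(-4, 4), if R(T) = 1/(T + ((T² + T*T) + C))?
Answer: -1/82 ≈ -0.012195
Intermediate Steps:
R(T) = 1/(4 + T + 2*T²) (R(T) = 1/(T + ((T² + T*T) + 4)) = 1/(T + ((T² + T²) + 4)) = 1/(T + (2*T² + 4)) = 1/(T + (4 + 2*T²)) = 1/(4 + T + 2*T²))
(R(6)*2)*w(-4, 4) = (2/(4 + 6 + 2*6²))*(2/(-4)) = (2/(4 + 6 + 2*36))*(2*(-¼)) = (2/(4 + 6 + 72))*(-½) = (2/82)*(-½) = ((1/82)*2)*(-½) = (1/41)*(-½) = -1/82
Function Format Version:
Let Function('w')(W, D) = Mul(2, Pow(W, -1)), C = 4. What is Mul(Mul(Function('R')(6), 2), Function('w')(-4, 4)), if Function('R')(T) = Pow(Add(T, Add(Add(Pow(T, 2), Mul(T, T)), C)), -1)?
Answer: Rational(-1, 82) ≈ -0.012195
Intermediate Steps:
Function('R')(T) = Pow(Add(4, T, Mul(2, Pow(T, 2))), -1) (Function('R')(T) = Pow(Add(T, Add(Add(Pow(T, 2), Mul(T, T)), 4)), -1) = Pow(Add(T, Add(Add(Pow(T, 2), Pow(T, 2)), 4)), -1) = Pow(Add(T, Add(Mul(2, Pow(T, 2)), 4)), -1) = Pow(Add(T, Add(4, Mul(2, Pow(T, 2)))), -1) = Pow(Add(4, T, Mul(2, Pow(T, 2))), -1))
Mul(Mul(Function('R')(6), 2), Function('w')(-4, 4)) = Mul(Mul(Pow(Add(4, 6, Mul(2, Pow(6, 2))), -1), 2), Mul(2, Pow(-4, -1))) = Mul(Mul(Pow(Add(4, 6, Mul(2, 36)), -1), 2), Mul(2, Rational(-1, 4))) = Mul(Mul(Pow(Add(4, 6, 72), -1), 2), Rational(-1, 2)) = Mul(Mul(Pow(82, -1), 2), Rational(-1, 2)) = Mul(Mul(Rational(1, 82), 2), Rational(-1, 2)) = Mul(Rational(1, 41), Rational(-1, 2)) = Rational(-1, 82)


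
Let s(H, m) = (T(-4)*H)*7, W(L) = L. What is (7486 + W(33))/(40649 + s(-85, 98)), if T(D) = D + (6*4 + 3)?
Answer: 7519/26964 ≈ 0.27885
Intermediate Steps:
T(D) = 27 + D (T(D) = D + (24 + 3) = D + 27 = 27 + D)
s(H, m) = 161*H (s(H, m) = ((27 - 4)*H)*7 = (23*H)*7 = 161*H)
(7486 + W(33))/(40649 + s(-85, 98)) = (7486 + 33)/(40649 + 161*(-85)) = 7519/(40649 - 13685) = 7519/26964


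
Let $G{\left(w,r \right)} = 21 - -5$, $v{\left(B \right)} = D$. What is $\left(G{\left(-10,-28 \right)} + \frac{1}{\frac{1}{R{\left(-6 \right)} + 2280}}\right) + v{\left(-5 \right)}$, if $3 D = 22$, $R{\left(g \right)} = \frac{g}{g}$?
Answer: $\frac{6943}{3} \approx 2314.3$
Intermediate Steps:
$R{\left(g \right)} = 1$
$D = \frac{22}{3}$ ($D = \frac{1}{3} \cdot 22 = \frac{22}{3} \approx 7.3333$)
$v{\left(B \right)} = \frac{22}{3}$
$G{\left(w,r \right)} = 26$ ($G{\left(w,r \right)} = 21 + 5 = 26$)
$\left(G{\left(-10,-28 \right)} + \frac{1}{\frac{1}{R{\left(-6 \right)} + 2280}}\right) + v{\left(-5 \right)} = \left(26 + \frac{1}{\frac{1}{1 + 2280}}\right) + \frac{22}{3} = \left(26 + \frac{1}{\frac{1}{2281}}\right) + \frac{22}{3} = \left(26 + 2281\right) + \frac{22}{3} = 2307 + \frac{22}{3} = \frac{6943}{3}$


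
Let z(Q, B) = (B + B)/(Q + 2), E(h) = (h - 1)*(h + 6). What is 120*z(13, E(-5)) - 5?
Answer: -101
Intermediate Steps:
E(h) = (-1 + h)*(6 + h)
z(Q, B) = 2*B/(2 + Q) (z(Q, B) = (2*B)/(2 + Q) = 2*B/(2 + Q))
120*z(13, E(-5)) - 5 = 120*(2*(-6 + (-5)² + 5*(-5))/(2 + 13)) - 5 = 120*(2*(-6 + 25 - 25)/15) - 5 = 120*(2*(-6)*(1/15)) - 5 = 120*(-⅘) - 5 = -96 - 5 = -101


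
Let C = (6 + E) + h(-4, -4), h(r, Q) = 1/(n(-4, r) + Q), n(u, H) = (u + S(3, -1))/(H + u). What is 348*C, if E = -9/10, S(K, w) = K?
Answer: 261174/155 ≈ 1685.0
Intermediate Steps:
E = -9/10 (E = -9*1/10 = -9/10 ≈ -0.90000)
n(u, H) = (3 + u)/(H + u) (n(u, H) = (u + 3)/(H + u) = (3 + u)/(H + u))
h(r, Q) = 1/(Q - 1/(-4 + r)) (h(r, Q) = 1/((3 - 4)/(r - 4) + Q) = 1/(-1/(-4 + r) + Q) = 1/(Q - 1/(-4 + r)))
C = 1501/310 (C = (6 - 9/10) + (-4 - 4)/(-1 - 4*(-4 - 4)) = 51/10 - 8/(-1 - 4*(-8)) = 51/10 - 8/(-1 + 32) = 51/10 - 8/31 = 1501/310 ≈ 4.8419)
348*C = 348*(1501/310) = 261174/155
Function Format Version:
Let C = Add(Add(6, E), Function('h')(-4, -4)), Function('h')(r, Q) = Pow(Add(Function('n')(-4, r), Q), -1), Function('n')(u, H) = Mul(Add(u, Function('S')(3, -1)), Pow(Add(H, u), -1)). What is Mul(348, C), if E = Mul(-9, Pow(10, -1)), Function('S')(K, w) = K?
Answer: Rational(261174, 155) ≈ 1685.0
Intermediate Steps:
E = Rational(-9, 10) (E = Mul(-9, Rational(1, 10)) = Rational(-9, 10) ≈ -0.90000)
Function('n')(u, H) = Mul(Pow(Add(H, u), -1), Add(3, u)) (Function('n')(u, H) = Mul(Add(u, 3), Pow(Add(H, u), -1)) = Mul(Add(3, u), Pow(Add(H, u), -1)) = Mul(Pow(Add(H, u), -1), Add(3, u)))
Function('h')(r, Q) = Pow(Add(Q, Mul(-1, Pow(Add(-4, r), -1))), -1) (Function('h')(r, Q) = Pow(Add(Mul(Pow(Add(r, -4), -1), Add(3, -4)), Q), -1) = Pow(Add(Mul(Pow(Add(-4, r), -1), -1), Q), -1) = Pow(Add(Mul(-1, Pow(Add(-4, r), -1)), Q), -1) = Pow(Add(Q, Mul(-1, Pow(Add(-4, r), -1))), -1))
C = Rational(1501, 310) (C = Add(Add(6, Rational(-9, 10)), Mul(Pow(Add(-1, Mul(-4, Add(-4, -4))), -1), Add(-4, -4))) = Add(Rational(51, 10), Mul(Pow(Add(-1, Mul(-4, -8)), -1), -8)) = Add(Rational(51, 10), Mul(Pow(Add(-1, 32), -1), -8)) = Add(Rational(51, 10), Mul(Pow(31, -1), -8)) = Add(Rational(51, 10), Mul(Rational(1, 31), -8)) = Add(Rational(51, 10), Rational(-8, 31)) = Rational(1501, 310) ≈ 4.8419)
Mul(348, C) = Mul(348, Rational(1501, 310)) = Rational(261174, 155)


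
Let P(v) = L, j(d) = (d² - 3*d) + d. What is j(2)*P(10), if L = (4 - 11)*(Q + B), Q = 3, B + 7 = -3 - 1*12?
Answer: 0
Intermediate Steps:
B = -22 (B = -7 + (-3 - 1*12) = -7 + (-3 - 12) = -7 - 15 = -22)
L = 133 (L = (4 - 11)*(3 - 22) = -7*(-19) = 133)
j(d) = d² - 2*d
P(v) = 133
j(2)*P(10) = (2*(-2 + 2))*133 = (2*0)*133 = 0*133 = 0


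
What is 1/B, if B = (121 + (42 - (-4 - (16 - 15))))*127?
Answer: 1/21336 ≈ 4.6869e-5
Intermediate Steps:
B = 21336 (B = (121 + (42 - (-4 - 1*1)))*127 = (121 + (42 - (-4 - 1)))*127 = (121 + (42 - 1*(-5)))*127 = (121 + (42 + 5))*127 = (121 + 47)*127 = 168*127 = 21336)
1/B = 1/21336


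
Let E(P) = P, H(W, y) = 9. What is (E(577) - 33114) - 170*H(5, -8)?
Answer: -34067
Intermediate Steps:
(E(577) - 33114) - 170*H(5, -8) = (577 - 33114) - 170*9 = -32537 - 1530 = -34067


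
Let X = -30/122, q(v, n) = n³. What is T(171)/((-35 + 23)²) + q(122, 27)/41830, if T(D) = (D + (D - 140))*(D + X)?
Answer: 1837178209/7654890 ≈ 240.00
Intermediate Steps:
X = -15/61 (X = -30*1/122 = -15/61 ≈ -0.24590)
T(D) = (-140 + 2*D)*(-15/61 + D) (T(D) = (D + (D - 140))*(D - 15/61) = (D + (-140 + D))*(-15/61 + D) = (-140 + 2*D)*(-15/61 + D))
T(171)/((-35 + 23)²) + q(122, 27)/41830 = (2100/61 + 2*171² - 8570/61*171)/((-35 + 23)²) + 27³/41830 = (2100/61 + 2*29241 - 1465470/61)/((-12)²) + 19683*(1/41830) = (2100/61 + 58482 - 1465470/61)/144 + 19683/41830 = (2104032/61)*(1/144) + 19683/41830 = 43834/183 + 19683/41830 = 1837178209/7654890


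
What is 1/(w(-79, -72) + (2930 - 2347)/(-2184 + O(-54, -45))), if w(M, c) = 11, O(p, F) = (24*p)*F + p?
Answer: 56082/617485 ≈ 0.090823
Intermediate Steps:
O(p, F) = p + 24*F*p (O(p, F) = 24*F*p + p = p + 24*F*p)
1/(w(-79, -72) + (2930 - 2347)/(-2184 + O(-54, -45))) = 1/(11 + (2930 - 2347)/(-2184 - 54*(1 + 24*(-45)))) = 1/(11 + 583/(-2184 - 54*(1 - 1080))) = 1/(11 + 583/(-2184 - 54*(-1079))) = 1/(11 + 583/(-2184 + 58266)) = 1/(11 + 583/56082) = 1/(617485/56082) = 56082/617485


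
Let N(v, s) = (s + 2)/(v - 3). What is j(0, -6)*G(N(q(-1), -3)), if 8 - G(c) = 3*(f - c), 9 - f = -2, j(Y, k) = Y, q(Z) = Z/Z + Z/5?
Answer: 0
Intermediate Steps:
q(Z) = 1 + Z/5 (q(Z) = 1 + Z*(1/5) = 1 + Z/5)
f = 11 (f = 9 - 1*(-2) = 9 + 2 = 11)
N(v, s) = (2 + s)/(-3 + v)
G(c) = -25 + 3*c (G(c) = 8 - 3*(11 - c) = 8 - (33 - 3*c) = 8 + (-33 + 3*c) = -25 + 3*c)
j(0, -6)*G(N(q(-1), -3)) = 0*(-25 + 3*((2 - 3)/(-3 + (1 + (1/5)*(-1))))) = 0*(-25 + 3*(-1/(-3 + (1 - 1/5)))) = 0*(-25 + 3*(-1/(-3 + 4/5))) = 0*(-25 + 3*(-1/(-11/5))) = 0*(-25 + 3*(-5/11*(-1))) = 0*(-25 + 3*(5/11)) = 0*(-25 + 15/11) = 0*(-260/11) = 0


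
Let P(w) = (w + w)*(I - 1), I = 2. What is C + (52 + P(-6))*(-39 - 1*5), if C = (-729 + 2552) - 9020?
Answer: -8957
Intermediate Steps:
P(w) = 2*w (P(w) = (w + w)*(2 - 1) = (2*w)*1 = 2*w)
C = -7197 (C = 1823 - 9020 = -7197)
C + (52 + P(-6))*(-39 - 1*5) = -7197 + (52 + 2*(-6))*(-39 - 1*5) = -7197 + (52 - 12)*(-39 - 5) = -7197 + 40*(-44) = -7197 - 1760 = -8957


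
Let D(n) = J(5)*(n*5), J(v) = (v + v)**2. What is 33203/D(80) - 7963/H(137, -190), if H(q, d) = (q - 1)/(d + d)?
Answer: 15130264451/680000 ≈ 22250.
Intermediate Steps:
J(v) = 4*v**2 (J(v) = (2*v)**2 = 4*v**2)
H(q, d) = (-1 + q)/(2*d) (H(q, d) = (-1 + q)/((2*d)) = (-1 + q)*(1/(2*d)) = (-1 + q)/(2*d))
D(n) = 500*n (D(n) = (4*5**2)*(n*5) = (4*25)*(5*n) = 100*(5*n) = 500*n)
33203/D(80) - 7963/H(137, -190) = 33203/((500*80)) - 7963*(-380/(-1 + 137)) = 33203/40000 - 7963/((1/2)*(-1/190)*136) = 33203*(1/40000) - 7963/(-34/95) = 33203/40000 - 7963*(-95/34) = 33203/40000 + 756485/34 = 15130264451/680000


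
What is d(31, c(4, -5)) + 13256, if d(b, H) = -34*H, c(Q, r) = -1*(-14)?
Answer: 12780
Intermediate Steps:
c(Q, r) = 14
d(31, c(4, -5)) + 13256 = -34*14 + 13256 = -476 + 13256 = 12780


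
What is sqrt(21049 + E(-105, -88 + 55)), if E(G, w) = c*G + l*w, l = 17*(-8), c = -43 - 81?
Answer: sqrt(38557) ≈ 196.36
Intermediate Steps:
c = -124
l = -136
E(G, w) = -136*w - 124*G (E(G, w) = -124*G - 136*w = -136*w - 124*G)
sqrt(21049 + E(-105, -88 + 55)) = sqrt(21049 + (-136*(-88 + 55) - 124*(-105))) = sqrt(21049 + (-136*(-33) + 13020)) = sqrt(21049 + (4488 + 13020)) = sqrt(21049 + 17508) = sqrt(38557)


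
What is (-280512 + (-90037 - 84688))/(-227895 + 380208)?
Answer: -455237/152313 ≈ -2.9888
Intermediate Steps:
(-280512 + (-90037 - 84688))/(-227895 + 380208) = (-280512 - 174725)/152313 = -455237*1/152313 = -455237/152313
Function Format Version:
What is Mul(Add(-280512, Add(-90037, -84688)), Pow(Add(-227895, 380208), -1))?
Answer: Rational(-455237, 152313) ≈ -2.9888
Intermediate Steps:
Mul(Add(-280512, Add(-90037, -84688)), Pow(Add(-227895, 380208), -1)) = Mul(Add(-280512, -174725), Pow(152313, -1)) = Mul(-455237, Rational(1, 152313)) = Rational(-455237, 152313)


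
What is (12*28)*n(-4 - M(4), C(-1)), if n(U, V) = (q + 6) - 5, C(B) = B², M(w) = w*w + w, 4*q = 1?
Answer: 420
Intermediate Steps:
q = ¼ (q = (¼)*1 = ¼ ≈ 0.25000)
M(w) = w + w² (M(w) = w² + w = w + w²)
n(U, V) = 5/4 (n(U, V) = (¼ + 6) - 5 = 25/4 - 5 = 5/4)
(12*28)*n(-4 - M(4), C(-1)) = (12*28)*(5/4) = 336*(5/4) = 420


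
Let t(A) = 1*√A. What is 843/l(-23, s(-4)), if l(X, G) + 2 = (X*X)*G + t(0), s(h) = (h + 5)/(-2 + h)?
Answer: -5058/541 ≈ -9.3493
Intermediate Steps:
t(A) = √A
s(h) = (5 + h)/(-2 + h)
l(X, G) = -2 + G*X² (l(X, G) = -2 + ((X*X)*G + √0) = -2 + (X²*G + 0) = -2 + (G*X² + 0) = -2 + G*X²)
843/l(-23, s(-4)) = 843/(-2 + ((5 - 4)/(-2 - 4))*(-23)²) = 843/(-2 + (1/(-6))*529) = 843/(-2 - ⅙*1*529) = 843/(-2 - ⅙*529) = 843/(-2 - 529/6) = 843/(-541/6) = 843*(-6/541) = -5058/541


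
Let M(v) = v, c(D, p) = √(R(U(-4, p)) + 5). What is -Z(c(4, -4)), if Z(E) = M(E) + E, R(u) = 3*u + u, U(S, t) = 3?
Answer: -2*√17 ≈ -8.2462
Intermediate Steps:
R(u) = 4*u
c(D, p) = √17 (c(D, p) = √(4*3 + 5) = √(12 + 5) = √17)
Z(E) = 2*E (Z(E) = E + E = 2*E)
-Z(c(4, -4)) = -2*√17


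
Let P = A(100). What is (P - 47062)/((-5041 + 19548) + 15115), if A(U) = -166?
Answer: -23614/14811 ≈ -1.5944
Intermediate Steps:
P = -166
(P - 47062)/((-5041 + 19548) + 15115) = (-166 - 47062)/((-5041 + 19548) + 15115) = -47228/(14507 + 15115) = -47228/29622 = -47228*1/29622 = -23614/14811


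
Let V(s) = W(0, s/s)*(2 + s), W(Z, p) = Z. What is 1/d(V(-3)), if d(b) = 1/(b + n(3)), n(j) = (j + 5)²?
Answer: 64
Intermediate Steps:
n(j) = (5 + j)²
V(s) = 0 (V(s) = 0*(2 + s) = 0)
d(b) = 1/(64 + b) (d(b) = 1/(b + (5 + 3)²) = 1/(b + 8²) = 1/(b + 64) = 1/(64 + b))
1/d(V(-3)) = 1/(1/(64 + 0)) = 1/(1/64) = 64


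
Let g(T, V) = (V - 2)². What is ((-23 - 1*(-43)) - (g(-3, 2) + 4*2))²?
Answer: 144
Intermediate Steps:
g(T, V) = (-2 + V)²
((-23 - 1*(-43)) - (g(-3, 2) + 4*2))² = ((-23 - 1*(-43)) - ((-2 + 2)² + 4*2))² = ((-23 + 43) - (0² + 8))² = (20 - (0 + 8))² = (20 - 1*8)² = (20 - 8)² = 12² = 144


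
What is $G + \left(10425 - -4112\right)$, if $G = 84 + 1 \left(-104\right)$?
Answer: $14517$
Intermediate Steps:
$G = -20$ ($G = 84 - 104 = -20$)
$G + \left(10425 - -4112\right) = -20 + \left(10425 - -4112\right) = -20 + \left(10425 + 4112\right) = -20 + 14537 = 14517$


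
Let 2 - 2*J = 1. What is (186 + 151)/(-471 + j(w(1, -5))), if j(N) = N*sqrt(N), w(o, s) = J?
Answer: -1269816/1774727 - 674*sqrt(2)/1774727 ≈ -0.71604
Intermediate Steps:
J = 1/2 (J = 1 - 1/2*1 = 1 - 1/2 = 1/2 ≈ 0.50000)
w(o, s) = 1/2
j(N) = N**(3/2)
(186 + 151)/(-471 + j(w(1, -5))) = (186 + 151)/(-471 + (1/2)**(3/2)) = 337/(-471 + sqrt(2)/4)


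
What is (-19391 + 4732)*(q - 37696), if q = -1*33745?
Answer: 1047253619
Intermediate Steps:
q = -33745
(-19391 + 4732)*(q - 37696) = (-19391 + 4732)*(-33745 - 37696) = -14659*(-71441) = 1047253619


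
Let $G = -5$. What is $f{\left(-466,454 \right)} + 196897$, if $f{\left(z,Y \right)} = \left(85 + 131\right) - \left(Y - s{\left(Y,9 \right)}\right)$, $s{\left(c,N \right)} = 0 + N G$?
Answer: $196614$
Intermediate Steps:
$s{\left(c,N \right)} = - 5 N$ ($s{\left(c,N \right)} = 0 + N \left(-5\right) = 0 - 5 N = - 5 N$)
$f{\left(z,Y \right)} = 171 - Y$ ($f{\left(z,Y \right)} = \left(85 + 131\right) - \left(45 + Y\right) = 216 - \left(45 + Y\right) = 171 - Y$)
$f{\left(-466,454 \right)} + 196897 = \left(171 - 454\right) + 196897 = -283 + 196897 = 196614$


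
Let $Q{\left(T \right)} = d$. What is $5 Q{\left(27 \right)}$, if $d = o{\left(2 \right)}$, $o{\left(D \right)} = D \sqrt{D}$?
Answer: $10 \sqrt{2} \approx 14.142$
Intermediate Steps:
$o{\left(D \right)} = D^{\frac{3}{2}}$
$d = 2 \sqrt{2}$ ($d = 2^{\frac{3}{2}} = 2 \sqrt{2} \approx 2.8284$)
$Q{\left(T \right)} = 2 \sqrt{2}$
$5 Q{\left(27 \right)} = 5 \cdot 2 \sqrt{2} = 10 \sqrt{2}$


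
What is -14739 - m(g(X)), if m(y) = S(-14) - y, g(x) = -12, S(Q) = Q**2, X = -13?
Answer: -14947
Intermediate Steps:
m(y) = 196 - y (m(y) = (-14)**2 - y = 196 - y)
-14739 - m(g(X)) = -14739 - (196 - 1*(-12)) = -14739 - (196 + 12) = -14739 - 1*208 = -14739 - 208 = -14947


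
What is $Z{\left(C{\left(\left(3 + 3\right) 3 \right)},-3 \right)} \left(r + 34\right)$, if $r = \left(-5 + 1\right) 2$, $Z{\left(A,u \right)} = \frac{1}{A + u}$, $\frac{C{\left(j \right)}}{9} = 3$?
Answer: $\frac{13}{12} \approx 1.0833$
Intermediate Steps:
$C{\left(j \right)} = 27$ ($C{\left(j \right)} = 9 \cdot 3 = 27$)
$r = -8$ ($r = \left(-4\right) 2 = -8$)
$Z{\left(C{\left(\left(3 + 3\right) 3 \right)},-3 \right)} \left(r + 34\right) = \frac{-8 + 34}{27 - 3} = \frac{1}{24} \cdot 26 = \frac{13}{12}$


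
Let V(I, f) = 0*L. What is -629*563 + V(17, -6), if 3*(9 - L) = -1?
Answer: -354127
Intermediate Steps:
L = 28/3 (L = 9 - ⅓*(-1) = 9 + ⅓ = 28/3 ≈ 9.3333)
V(I, f) = 0 (V(I, f) = 0*(28/3) = 0)
-629*563 + V(17, -6) = -629*563 + 0 = -354127 + 0 = -354127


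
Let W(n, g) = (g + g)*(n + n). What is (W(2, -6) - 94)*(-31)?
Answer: 4402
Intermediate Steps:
W(n, g) = 4*g*n (W(n, g) = (2*g)*(2*n) = 4*g*n)
(W(2, -6) - 94)*(-31) = (4*(-6)*2 - 94)*(-31) = (-48 - 94)*(-31) = -142*(-31) = 4402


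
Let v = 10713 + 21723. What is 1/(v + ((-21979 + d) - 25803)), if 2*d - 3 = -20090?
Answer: -2/50779 ≈ -3.9386e-5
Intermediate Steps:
d = -20087/2 (d = 3/2 + (½)*(-20090) = 3/2 - 10045 = -20087/2 ≈ -10044.)
v = 32436
1/(v + ((-21979 + d) - 25803)) = 1/(32436 + ((-21979 - 20087/2) - 25803)) = 1/(32436 + (-64045/2 - 25803)) = 1/(32436 - 115651/2) = 1/(-50779/2) = -2/50779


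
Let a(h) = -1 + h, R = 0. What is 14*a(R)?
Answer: -14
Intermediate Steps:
14*a(R) = 14*(-1 + 0) = 14*(-1) = -14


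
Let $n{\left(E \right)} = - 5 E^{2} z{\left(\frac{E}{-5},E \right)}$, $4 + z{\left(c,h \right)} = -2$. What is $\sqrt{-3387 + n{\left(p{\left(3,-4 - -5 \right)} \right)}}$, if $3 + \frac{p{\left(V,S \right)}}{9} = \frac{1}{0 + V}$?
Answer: $\sqrt{13893} \approx 117.87$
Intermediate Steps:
$z{\left(c,h \right)} = -6$ ($z{\left(c,h \right)} = -4 - 2 = -6$)
$p{\left(V,S \right)} = -27 + \frac{9}{V}$ ($p{\left(V,S \right)} = -27 + \frac{9}{0 + V} = -27 + \frac{9}{V}$)
$n{\left(E \right)} = 30 E^{2}$ ($n{\left(E \right)} = - 5 E^{2} \left(-6\right) = 30 E^{2}$)
$\sqrt{-3387 + n{\left(p{\left(3,-4 - -5 \right)} \right)}} = \sqrt{-3387 + 30 \left(-27 + \frac{9}{3}\right)^{2}} = \sqrt{-3387 + 30 \left(-27 + 9 \cdot \frac{1}{3}\right)^{2}} = \sqrt{-3387 + 30 \left(-27 + 3\right)^{2}} = \sqrt{-3387 + 30 \left(-24\right)^{2}} = \sqrt{-3387 + 30 \cdot 576} = \sqrt{-3387 + 17280} = \sqrt{13893}$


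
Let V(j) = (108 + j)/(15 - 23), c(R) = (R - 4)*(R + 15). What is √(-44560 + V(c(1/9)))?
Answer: I*√14439434/18 ≈ 211.11*I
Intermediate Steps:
c(R) = (-4 + R)*(15 + R)
V(j) = -27/2 - j/8 (V(j) = (108 + j)/(-8) = (108 + j)*(-⅛) = -27/2 - j/8)
√(-44560 + V(c(1/9))) = √(-44560 + (-27/2 - (-60 + (1/9)² + 11/9)/8)) = √(-44560 + (-27/2 - (-60 + (⅑)² + 11*(⅑))/8)) = √(-44560 + (-27/2 - (-60 + 1/81 + 11/9)/8)) = √(-44560 + (-27/2 - ⅛*(-4760/81))) = √(-44560 + (-27/2 + 595/81)) = √(-44560 - 997/162) = √(-7219717/162) = I*√14439434/18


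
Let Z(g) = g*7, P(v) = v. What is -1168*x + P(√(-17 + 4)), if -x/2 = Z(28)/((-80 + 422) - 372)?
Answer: -228928/15 + I*√13 ≈ -15262.0 + 3.6056*I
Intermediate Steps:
Z(g) = 7*g
x = 196/15 (x = -2*7*28/((-80 + 422) - 372) = -392/(342 - 372) = -392/(-30) = -392*(-1)/30 = -2*(-98/15) = 196/15 ≈ 13.067)
-1168*x + P(√(-17 + 4)) = -1168*196/15 + √(-17 + 4) = -228928/15 + √(-13) = -228928/15 + I*√13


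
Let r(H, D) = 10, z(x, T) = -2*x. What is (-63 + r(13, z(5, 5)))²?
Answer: 2809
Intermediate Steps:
(-63 + r(13, z(5, 5)))² = (-63 + 10)² = (-53)² = 2809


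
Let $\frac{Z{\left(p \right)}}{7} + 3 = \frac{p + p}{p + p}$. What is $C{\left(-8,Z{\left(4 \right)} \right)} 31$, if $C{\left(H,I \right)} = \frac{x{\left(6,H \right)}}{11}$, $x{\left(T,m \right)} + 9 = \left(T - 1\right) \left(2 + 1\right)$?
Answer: $\frac{186}{11} \approx 16.909$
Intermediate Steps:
$Z{\left(p \right)} = -14$ ($Z{\left(p \right)} = -21 + 7 \frac{p + p}{p + p} = -21 + 7 \frac{2 p}{2 p} = -21 + 7 \cdot 2 p \frac{1}{2 p} = -21 + 7 \cdot 1 = -21 + 7 = -14$)
$x{\left(T,m \right)} = -12 + 3 T$ ($x{\left(T,m \right)} = -9 + \left(T - 1\right) \left(2 + 1\right) = -9 + \left(-1 + T\right) 3 = -9 + \left(-3 + 3 T\right) = -12 + 3 T$)
$C{\left(H,I \right)} = \frac{6}{11}$ ($C{\left(H,I \right)} = \frac{-12 + 3 \cdot 6}{11} = \left(-12 + 18\right) \frac{1}{11} = 6 \cdot \frac{1}{11} = \frac{6}{11}$)
$C{\left(-8,Z{\left(4 \right)} \right)} 31 = \frac{6}{11} \cdot 31 = \frac{186}{11}$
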